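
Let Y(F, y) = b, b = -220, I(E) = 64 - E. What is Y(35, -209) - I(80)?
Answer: -204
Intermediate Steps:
Y(F, y) = -220
Y(35, -209) - I(80) = -220 - (64 - 1*80) = -220 - (64 - 80) = -220 - 1*(-16) = -220 + 16 = -204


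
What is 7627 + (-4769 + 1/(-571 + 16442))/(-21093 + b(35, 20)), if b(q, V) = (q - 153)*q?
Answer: 3053272343889/400314233 ≈ 7627.2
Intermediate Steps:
b(q, V) = q*(-153 + q) (b(q, V) = (-153 + q)*q = q*(-153 + q))
7627 + (-4769 + 1/(-571 + 16442))/(-21093 + b(35, 20)) = 7627 + (-4769 + 1/(-571 + 16442))/(-21093 + 35*(-153 + 35)) = 7627 + (-4769 + 1/15871)/(-21093 + 35*(-118)) = 7627 + (-4769 + 1/15871)/(-21093 - 4130) = 7627 - 75688798/15871/(-25223) = 7627 - 75688798/15871*(-1/25223) = 7627 + 75688798/400314233 = 3053272343889/400314233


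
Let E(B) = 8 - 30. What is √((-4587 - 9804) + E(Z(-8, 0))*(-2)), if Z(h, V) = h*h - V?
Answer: I*√14347 ≈ 119.78*I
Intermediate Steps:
Z(h, V) = h² - V
E(B) = -22
√((-4587 - 9804) + E(Z(-8, 0))*(-2)) = √((-4587 - 9804) - 22*(-2)) = √(-14391 + 44) = √(-14347) = I*√14347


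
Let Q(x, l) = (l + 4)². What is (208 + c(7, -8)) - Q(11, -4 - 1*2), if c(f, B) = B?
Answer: 196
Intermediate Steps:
Q(x, l) = (4 + l)²
(208 + c(7, -8)) - Q(11, -4 - 1*2) = (208 - 8) - (4 + (-4 - 1*2))² = 200 - (4 + (-4 - 2))² = 200 - (4 - 6)² = 200 - 1*(-2)² = 200 - 1*4 = 200 - 4 = 196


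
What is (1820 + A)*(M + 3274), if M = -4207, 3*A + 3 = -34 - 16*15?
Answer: -1611913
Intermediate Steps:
A = -277/3 (A = -1 + (-34 - 16*15)/3 = -1 + (-34 - 240)/3 = -1 + (1/3)*(-274) = -1 - 274/3 = -277/3 ≈ -92.333)
(1820 + A)*(M + 3274) = (1820 - 277/3)*(-4207 + 3274) = (5183/3)*(-933) = -1611913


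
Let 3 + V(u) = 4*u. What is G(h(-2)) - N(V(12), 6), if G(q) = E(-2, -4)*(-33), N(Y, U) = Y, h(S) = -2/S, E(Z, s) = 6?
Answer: -243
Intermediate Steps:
V(u) = -3 + 4*u
G(q) = -198 (G(q) = 6*(-33) = -198)
G(h(-2)) - N(V(12), 6) = -198 - (-3 + 4*12) = -198 - (-3 + 48) = -198 - 1*45 = -198 - 45 = -243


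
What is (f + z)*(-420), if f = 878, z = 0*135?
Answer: -368760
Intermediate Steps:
z = 0
(f + z)*(-420) = (878 + 0)*(-420) = 878*(-420) = -368760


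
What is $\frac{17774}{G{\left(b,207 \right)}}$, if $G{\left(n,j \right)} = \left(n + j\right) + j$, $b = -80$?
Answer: $\frac{8887}{167} \approx 53.216$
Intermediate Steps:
$G{\left(n,j \right)} = n + 2 j$ ($G{\left(n,j \right)} = \left(j + n\right) + j = n + 2 j$)
$\frac{17774}{G{\left(b,207 \right)}} = \frac{17774}{-80 + 2 \cdot 207} = \frac{17774}{-80 + 414} = \frac{17774}{334} = 17774 \cdot \frac{1}{334} = \frac{8887}{167}$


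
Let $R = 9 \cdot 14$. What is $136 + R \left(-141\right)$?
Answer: $-17630$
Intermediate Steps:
$R = 126$
$136 + R \left(-141\right) = 136 + 126 \left(-141\right) = 136 - 17766 = -17630$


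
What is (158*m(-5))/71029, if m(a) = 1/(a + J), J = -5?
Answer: -79/355145 ≈ -0.00022244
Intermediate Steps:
m(a) = 1/(-5 + a) (m(a) = 1/(a - 5) = 1/(-5 + a))
(158*m(-5))/71029 = (158/(-5 - 5))/71029 = (158/(-10))*(1/71029) = (158*(-⅒))*(1/71029) = -79/5*1/71029 = -79/355145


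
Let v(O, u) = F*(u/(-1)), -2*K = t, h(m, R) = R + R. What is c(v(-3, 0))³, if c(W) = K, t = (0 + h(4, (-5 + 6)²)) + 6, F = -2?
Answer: -64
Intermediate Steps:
h(m, R) = 2*R
t = 8 (t = (0 + 2*(-5 + 6)²) + 6 = (0 + 2*1²) + 6 = (0 + 2*1) + 6 = (0 + 2) + 6 = 2 + 6 = 8)
K = -4 (K = -½*8 = -4)
v(O, u) = 2*u (v(O, u) = -2*u/(-1) = -2*u*(-1) = -(-2)*u = 2*u)
c(W) = -4
c(v(-3, 0))³ = (-4)³ = -64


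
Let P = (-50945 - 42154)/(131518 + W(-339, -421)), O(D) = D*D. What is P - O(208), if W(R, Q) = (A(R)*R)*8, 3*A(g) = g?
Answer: -18948600235/437974 ≈ -43264.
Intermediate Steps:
A(g) = g/3
O(D) = D²
W(R, Q) = 8*R²/3 (W(R, Q) = ((R/3)*R)*8 = (R²/3)*8 = 8*R²/3)
P = -93099/437974 (P = (-50945 - 42154)/(131518 + (8/3)*(-339)²) = -93099/(131518 + (8/3)*114921) = -93099/(131518 + 306456) = -93099/437974 ≈ -0.21257)
P - O(208) = -93099/437974 - 1*208² = -93099/437974 - 1*43264 = -93099/437974 - 43264 = -18948600235/437974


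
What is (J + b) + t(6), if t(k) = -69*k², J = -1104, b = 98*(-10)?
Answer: -4568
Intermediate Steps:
b = -980
(J + b) + t(6) = (-1104 - 980) - 69*6² = -2084 - 69*36 = -2084 - 2484 = -4568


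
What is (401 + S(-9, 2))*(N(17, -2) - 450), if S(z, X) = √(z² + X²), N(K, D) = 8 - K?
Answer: -184059 - 459*√85 ≈ -1.8829e+5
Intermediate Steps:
S(z, X) = √(X² + z²)
(401 + S(-9, 2))*(N(17, -2) - 450) = (401 + √(2² + (-9)²))*((8 - 1*17) - 450) = (401 + √(4 + 81))*((8 - 17) - 450) = (401 + √85)*(-9 - 450) = (401 + √85)*(-459) = -184059 - 459*√85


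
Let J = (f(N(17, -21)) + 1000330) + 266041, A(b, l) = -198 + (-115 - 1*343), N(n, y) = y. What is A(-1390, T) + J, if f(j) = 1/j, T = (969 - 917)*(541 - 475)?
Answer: 26580014/21 ≈ 1.2657e+6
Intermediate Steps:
T = 3432 (T = 52*66 = 3432)
A(b, l) = -656 (A(b, l) = -198 + (-115 - 343) = -198 - 458 = -656)
J = 26593790/21 (J = (1/(-21) + 1000330) + 266041 = (-1/21 + 1000330) + 266041 = 21006929/21 + 266041 = 26593790/21 ≈ 1.2664e+6)
A(-1390, T) + J = -656 + 26593790/21 = 26580014/21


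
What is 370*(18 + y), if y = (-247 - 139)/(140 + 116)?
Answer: 390535/64 ≈ 6102.1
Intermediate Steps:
y = -193/128 (y = -386/256 = -386*1/256 = -193/128 ≈ -1.5078)
370*(18 + y) = 370*(18 - 193/128) = 370*(2111/128) = 390535/64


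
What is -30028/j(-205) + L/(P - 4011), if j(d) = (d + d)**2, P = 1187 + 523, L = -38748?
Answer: 537037031/32233175 ≈ 16.661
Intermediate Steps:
P = 1710
j(d) = 4*d**2 (j(d) = (2*d)**2 = 4*d**2)
-30028/j(-205) + L/(P - 4011) = -30028/(4*(-205)**2) - 38748/(1710 - 4011) = -30028/(4*42025) - 38748/(-2301) = -30028/168100 - 38748*(-1/2301) = -30028*1/168100 + 12916/767 = -7507/42025 + 12916/767 = 537037031/32233175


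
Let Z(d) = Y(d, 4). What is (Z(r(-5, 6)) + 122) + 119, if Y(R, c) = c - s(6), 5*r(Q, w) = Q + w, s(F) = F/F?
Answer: 244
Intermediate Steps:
s(F) = 1
r(Q, w) = Q/5 + w/5 (r(Q, w) = (Q + w)/5 = Q/5 + w/5)
Y(R, c) = -1 + c (Y(R, c) = c - 1*1 = c - 1 = -1 + c)
Z(d) = 3 (Z(d) = -1 + 4 = 3)
(Z(r(-5, 6)) + 122) + 119 = (3 + 122) + 119 = 125 + 119 = 244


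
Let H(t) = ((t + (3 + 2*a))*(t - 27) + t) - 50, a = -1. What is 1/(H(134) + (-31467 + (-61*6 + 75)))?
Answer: -1/17229 ≈ -5.8042e-5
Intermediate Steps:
H(t) = -50 + t + (1 + t)*(-27 + t) (H(t) = ((t + (3 + 2*(-1)))*(t - 27) + t) - 50 = ((t + (3 - 2))*(-27 + t) + t) - 50 = ((t + 1)*(-27 + t) + t) - 50 = ((1 + t)*(-27 + t) + t) - 50 = (t + (1 + t)*(-27 + t)) - 50 = -50 + t + (1 + t)*(-27 + t))
1/(H(134) + (-31467 + (-61*6 + 75))) = 1/((-77 + 134² - 25*134) + (-31467 + (-61*6 + 75))) = 1/((-77 + 17956 - 3350) + (-31467 + (-366 + 75))) = 1/(14529 + (-31467 - 291)) = 1/(14529 - 31758) = 1/(-17229) = -1/17229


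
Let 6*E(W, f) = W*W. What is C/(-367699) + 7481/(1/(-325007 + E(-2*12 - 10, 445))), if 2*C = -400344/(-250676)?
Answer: -167981443313489274502/69129985893 ≈ -2.4299e+9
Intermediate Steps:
C = 50043/62669 (C = (-400344/(-250676))/2 = (-400344*(-1/250676))/2 = (½)*(100086/62669) = 50043/62669 ≈ 0.79853)
E(W, f) = W²/6 (E(W, f) = (W*W)/6 = W²/6)
C/(-367699) + 7481/(1/(-325007 + E(-2*12 - 10, 445))) = (50043/62669)/(-367699) + 7481/(1/(-325007 + (-2*12 - 10)²/6)) = (50043/62669)*(-1/367699) + 7481/(1/(-325007 + (-24 - 10)²/6)) = -50043/23043328631 + 7481/(1/(-325007 + (⅙)*(-34)²)) = -50043/23043328631 + 7481/(1/(-325007 + (⅙)*1156)) = -50043/23043328631 + 7481/(1/(-325007 + 578/3)) = -50043/23043328631 + 7481/(1/(-974443/3)) = -50043/23043328631 + 7481/(-3/974443) = -50043/23043328631 + 7481*(-974443/3) = -50043/23043328631 - 7289808083/3 = -167981443313489274502/69129985893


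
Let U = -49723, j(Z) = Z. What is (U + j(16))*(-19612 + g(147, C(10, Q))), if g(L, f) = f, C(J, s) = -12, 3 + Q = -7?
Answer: 975450168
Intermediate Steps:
Q = -10 (Q = -3 - 7 = -10)
(U + j(16))*(-19612 + g(147, C(10, Q))) = (-49723 + 16)*(-19612 - 12) = -49707*(-19624) = 975450168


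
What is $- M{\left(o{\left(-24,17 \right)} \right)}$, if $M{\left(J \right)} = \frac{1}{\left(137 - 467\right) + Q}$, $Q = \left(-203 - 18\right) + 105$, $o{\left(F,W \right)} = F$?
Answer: $\frac{1}{446} \approx 0.0022422$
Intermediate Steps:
$Q = -116$ ($Q = -221 + 105 = -116$)
$M{\left(J \right)} = - \frac{1}{446}$ ($M{\left(J \right)} = \frac{1}{\left(137 - 467\right) - 116} = \frac{1}{-330 - 116} = \frac{1}{-446} = - \frac{1}{446}$)
$- M{\left(o{\left(-24,17 \right)} \right)} = \left(-1\right) \left(- \frac{1}{446}\right) = \frac{1}{446}$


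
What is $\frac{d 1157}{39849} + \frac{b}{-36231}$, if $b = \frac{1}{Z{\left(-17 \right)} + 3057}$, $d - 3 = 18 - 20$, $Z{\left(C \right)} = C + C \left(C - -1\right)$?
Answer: $\frac{46278857485}{1593921107376} \approx 0.029035$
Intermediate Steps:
$Z{\left(C \right)} = C + C \left(1 + C\right)$ ($Z{\left(C \right)} = C + C \left(C + 1\right) = C + C \left(1 + C\right)$)
$d = 1$ ($d = 3 + \left(18 - 20\right) = 3 - 2 = 1$)
$b = \frac{1}{3312}$ ($b = \frac{1}{- 17 \left(2 - 17\right) + 3057} = \frac{1}{\left(-17\right) \left(-15\right) + 3057} = \frac{1}{255 + 3057} = \frac{1}{3312} \approx 0.00030193$)
$\frac{d 1157}{39849} + \frac{b}{-36231} = \frac{1 \cdot 1157}{39849} + \frac{1}{3312 \left(-36231\right)} = 1157 \cdot \frac{1}{39849} + \frac{1}{3312} \left(- \frac{1}{36231}\right) = \frac{1157}{39849} - \frac{1}{119997072} = \frac{46278857485}{1593921107376}$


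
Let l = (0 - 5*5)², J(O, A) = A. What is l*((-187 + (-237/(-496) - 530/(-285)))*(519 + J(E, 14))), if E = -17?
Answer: -1739172004375/28272 ≈ -6.1516e+7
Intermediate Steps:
l = 625 (l = (0 - 25)² = (-25)² = 625)
l*((-187 + (-237/(-496) - 530/(-285)))*(519 + J(E, 14))) = 625*((-187 + (-237/(-496) - 530/(-285)))*(519 + 14)) = 625*((-187 + (-237*(-1/496) - 530*(-1/285)))*533) = 625*((-187 + (237/496 + 106/57))*533) = 625*((-187 + 66085/28272)*533) = 625*(-5220779/28272*533) = 625*(-2782675207/28272) = -1739172004375/28272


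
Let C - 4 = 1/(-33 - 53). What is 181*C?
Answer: 62083/86 ≈ 721.90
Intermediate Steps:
C = 343/86 (C = 4 + 1/(-33 - 53) = 4 + 1/(-86) = 4 - 1/86 = 343/86 ≈ 3.9884)
181*C = 181*(343/86) = 62083/86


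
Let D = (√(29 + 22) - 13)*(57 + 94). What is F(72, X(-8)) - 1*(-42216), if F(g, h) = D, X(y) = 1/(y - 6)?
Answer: 40253 + 151*√51 ≈ 41331.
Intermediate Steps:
X(y) = 1/(-6 + y)
D = -1963 + 151*√51 (D = (√51 - 13)*151 = (-13 + √51)*151 = -1963 + 151*√51 ≈ -884.64)
F(g, h) = -1963 + 151*√51
F(72, X(-8)) - 1*(-42216) = (-1963 + 151*√51) - 1*(-42216) = (-1963 + 151*√51) + 42216 = 40253 + 151*√51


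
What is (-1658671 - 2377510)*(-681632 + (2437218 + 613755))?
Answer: -9563089126721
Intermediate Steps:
(-1658671 - 2377510)*(-681632 + (2437218 + 613755)) = -4036181*(-681632 + 3050973) = -4036181*2369341 = -9563089126721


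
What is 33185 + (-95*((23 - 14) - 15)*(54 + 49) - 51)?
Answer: 91844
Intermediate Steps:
33185 + (-95*((23 - 14) - 15)*(54 + 49) - 51) = 33185 + (-95*(9 - 15)*103 - 51) = 33185 + (-(-570)*103 - 51) = 33185 + (-95*(-618) - 51) = 33185 + (58710 - 51) = 33185 + 58659 = 91844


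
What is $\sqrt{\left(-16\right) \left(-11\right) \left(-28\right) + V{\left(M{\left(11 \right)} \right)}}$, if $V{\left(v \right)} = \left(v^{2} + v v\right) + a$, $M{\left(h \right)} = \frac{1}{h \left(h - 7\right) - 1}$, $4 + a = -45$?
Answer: $\frac{i \sqrt{9202471}}{43} \approx 70.548 i$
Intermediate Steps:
$a = -49$ ($a = -4 - 45 = -49$)
$M{\left(h \right)} = \frac{1}{-1 + h \left(-7 + h\right)}$ ($M{\left(h \right)} = \frac{1}{h \left(-7 + h\right) - 1} = \frac{1}{-1 + h \left(-7 + h\right)}$)
$V{\left(v \right)} = -49 + 2 v^{2}$ ($V{\left(v \right)} = \left(v^{2} + v v\right) - 49 = \left(v^{2} + v^{2}\right) - 49 = 2 v^{2} - 49 = -49 + 2 v^{2}$)
$\sqrt{\left(-16\right) \left(-11\right) \left(-28\right) + V{\left(M{\left(11 \right)} \right)}} = \sqrt{\left(-16\right) \left(-11\right) \left(-28\right) - \left(49 - 2 \left(\frac{1}{-1 + 11^{2} - 77}\right)^{2}\right)} = \sqrt{176 \left(-28\right) - \left(49 - 2 \left(\frac{1}{-1 + 121 - 77}\right)^{2}\right)} = \sqrt{-4928 - \left(49 - 2 \left(\frac{1}{43}\right)^{2}\right)} = \sqrt{-4928 - \left(49 - \frac{2}{1849}\right)} = \sqrt{-4928 + \left(-49 + 2 \cdot \frac{1}{1849}\right)} = \sqrt{-4928 + \left(-49 + \frac{2}{1849}\right)} = \sqrt{-4928 - \frac{90599}{1849}} = \sqrt{- \frac{9202471}{1849}} = \frac{i \sqrt{9202471}}{43}$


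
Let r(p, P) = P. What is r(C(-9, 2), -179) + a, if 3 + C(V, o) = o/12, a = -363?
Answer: -542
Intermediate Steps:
C(V, o) = -3 + o/12
r(C(-9, 2), -179) + a = -179 - 363 = -542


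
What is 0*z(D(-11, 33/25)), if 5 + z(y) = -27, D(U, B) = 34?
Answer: 0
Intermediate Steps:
z(y) = -32 (z(y) = -5 - 27 = -32)
0*z(D(-11, 33/25)) = 0*(-32) = 0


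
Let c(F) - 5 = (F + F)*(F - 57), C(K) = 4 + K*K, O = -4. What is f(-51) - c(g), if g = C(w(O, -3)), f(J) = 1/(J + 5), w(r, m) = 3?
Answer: 52393/46 ≈ 1139.0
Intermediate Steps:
C(K) = 4 + K²
f(J) = 1/(5 + J)
g = 13 (g = 4 + 3² = 4 + 9 = 13)
c(F) = 5 + 2*F*(-57 + F) (c(F) = 5 + (F + F)*(F - 57) = 5 + (2*F)*(-57 + F) = 5 + 2*F*(-57 + F))
f(-51) - c(g) = 1/(5 - 51) - (5 - 114*13 + 2*13²) = 1/(-46) - (5 - 1482 + 2*169) = -1/46 - (5 - 1482 + 338) = -1/46 - 1*(-1139) = -1/46 + 1139 = 52393/46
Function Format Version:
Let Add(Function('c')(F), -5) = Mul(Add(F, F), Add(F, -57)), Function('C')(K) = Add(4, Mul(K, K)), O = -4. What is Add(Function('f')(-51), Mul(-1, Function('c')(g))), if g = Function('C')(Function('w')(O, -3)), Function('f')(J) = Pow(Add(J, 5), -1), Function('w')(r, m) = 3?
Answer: Rational(52393, 46) ≈ 1139.0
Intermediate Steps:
Function('C')(K) = Add(4, Pow(K, 2))
Function('f')(J) = Pow(Add(5, J), -1)
g = 13 (g = Add(4, Pow(3, 2)) = Add(4, 9) = 13)
Function('c')(F) = Add(5, Mul(2, F, Add(-57, F))) (Function('c')(F) = Add(5, Mul(Add(F, F), Add(F, -57))) = Add(5, Mul(Mul(2, F), Add(-57, F))) = Add(5, Mul(2, F, Add(-57, F))))
Add(Function('f')(-51), Mul(-1, Function('c')(g))) = Add(Pow(Add(5, -51), -1), Mul(-1, Add(5, Mul(-114, 13), Mul(2, Pow(13, 2))))) = Add(Pow(-46, -1), Mul(-1, Add(5, -1482, Mul(2, 169)))) = Add(Rational(-1, 46), Mul(-1, Add(5, -1482, 338))) = Add(Rational(-1, 46), Mul(-1, -1139)) = Add(Rational(-1, 46), 1139) = Rational(52393, 46)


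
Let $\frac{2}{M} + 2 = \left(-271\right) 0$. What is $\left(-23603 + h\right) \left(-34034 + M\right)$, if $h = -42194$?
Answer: $2239400895$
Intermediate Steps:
$M = -1$ ($M = \frac{2}{-2 - 0} = \frac{2}{-2 + 0} = \frac{2}{-2} = 2 \left(- \frac{1}{2}\right) = -1$)
$\left(-23603 + h\right) \left(-34034 + M\right) = \left(-23603 - 42194\right) \left(-34034 - 1\right) = \left(-65797\right) \left(-34035\right) = 2239400895$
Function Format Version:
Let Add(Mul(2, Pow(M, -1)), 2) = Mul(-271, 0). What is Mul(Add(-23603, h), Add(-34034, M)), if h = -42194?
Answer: 2239400895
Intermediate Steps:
M = -1 (M = Mul(2, Pow(Add(-2, Mul(-271, 0)), -1)) = Mul(2, Pow(Add(-2, 0), -1)) = Mul(2, Pow(-2, -1)) = Mul(2, Rational(-1, 2)) = -1)
Mul(Add(-23603, h), Add(-34034, M)) = Mul(Add(-23603, -42194), Add(-34034, -1)) = Mul(-65797, -34035) = 2239400895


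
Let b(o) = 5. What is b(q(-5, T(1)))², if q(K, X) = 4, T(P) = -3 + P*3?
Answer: 25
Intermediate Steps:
T(P) = -3 + 3*P
b(q(-5, T(1)))² = 5² = 25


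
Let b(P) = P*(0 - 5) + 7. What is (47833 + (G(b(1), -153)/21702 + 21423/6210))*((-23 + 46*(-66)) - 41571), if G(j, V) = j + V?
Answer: -1598470472935636/748719 ≈ -2.1349e+9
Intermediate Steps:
b(P) = 7 - 5*P (b(P) = P*(-5) + 7 = -5*P + 7 = 7 - 5*P)
G(j, V) = V + j
(47833 + (G(b(1), -153)/21702 + 21423/6210))*((-23 + 46*(-66)) - 41571) = (47833 + ((-153 + (7 - 5*1))/21702 + 21423/6210))*((-23 + 46*(-66)) - 41571) = (47833 + ((-153 + (7 - 5))*(1/21702) + 21423*(1/6210)))*((-23 - 3036) - 41571) = (47833 + ((-153 + 2)*(1/21702) + 7141/2070))*(-3059 - 41571) = (47833 + (-151*1/21702 + 7141/2070))*(-44630) = (47833 + (-151/21702 + 7141/2070))*(-44630) = (47833 + 12888451/3743595)*(-44630) = (179080268086/3743595)*(-44630) = -1598470472935636/748719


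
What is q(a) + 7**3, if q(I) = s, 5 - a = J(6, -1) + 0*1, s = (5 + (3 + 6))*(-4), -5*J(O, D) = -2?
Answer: 287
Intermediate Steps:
J(O, D) = 2/5 (J(O, D) = -1/5*(-2) = 2/5)
s = -56 (s = (5 + 9)*(-4) = 14*(-4) = -56)
a = 23/5 (a = 5 - (2/5 + 0*1) = 5 - (2/5 + 0) = 5 - 1*2/5 = 5 - 2/5 = 23/5 ≈ 4.6000)
q(I) = -56
q(a) + 7**3 = -56 + 7**3 = -56 + 343 = 287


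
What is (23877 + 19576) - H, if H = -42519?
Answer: 85972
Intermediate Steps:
(23877 + 19576) - H = (23877 + 19576) - 1*(-42519) = 43453 + 42519 = 85972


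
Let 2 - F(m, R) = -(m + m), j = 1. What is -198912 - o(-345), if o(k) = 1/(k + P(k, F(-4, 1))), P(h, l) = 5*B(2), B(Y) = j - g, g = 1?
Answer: -68624639/345 ≈ -1.9891e+5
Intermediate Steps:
B(Y) = 0 (B(Y) = 1 - 1*1 = 1 - 1 = 0)
F(m, R) = 2 + 2*m (F(m, R) = 2 - (-1)*(m + m) = 2 - (-1)*2*m = 2 - (-2)*m = 2 + 2*m)
P(h, l) = 0 (P(h, l) = 5*0 = 0)
o(k) = 1/k (o(k) = 1/(k + 0) = 1/k)
-198912 - o(-345) = -198912 - 1/(-345) = -198912 - 1*(-1/345) = -198912 + 1/345 = -68624639/345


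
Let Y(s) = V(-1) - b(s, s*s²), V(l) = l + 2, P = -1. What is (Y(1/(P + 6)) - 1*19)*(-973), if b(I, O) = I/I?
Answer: 18487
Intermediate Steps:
V(l) = 2 + l
b(I, O) = 1
Y(s) = 0 (Y(s) = (2 - 1) - 1*1 = 1 - 1 = 0)
(Y(1/(P + 6)) - 1*19)*(-973) = (0 - 1*19)*(-973) = (0 - 19)*(-973) = -19*(-973) = 18487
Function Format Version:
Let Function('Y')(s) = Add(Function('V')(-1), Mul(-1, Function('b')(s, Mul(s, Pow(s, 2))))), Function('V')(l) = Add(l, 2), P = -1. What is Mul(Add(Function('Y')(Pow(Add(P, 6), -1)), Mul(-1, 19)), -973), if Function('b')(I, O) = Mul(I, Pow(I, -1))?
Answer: 18487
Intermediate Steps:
Function('V')(l) = Add(2, l)
Function('b')(I, O) = 1
Function('Y')(s) = 0 (Function('Y')(s) = Add(Add(2, -1), Mul(-1, 1)) = Add(1, -1) = 0)
Mul(Add(Function('Y')(Pow(Add(P, 6), -1)), Mul(-1, 19)), -973) = Mul(Add(0, Mul(-1, 19)), -973) = Mul(Add(0, -19), -973) = Mul(-19, -973) = 18487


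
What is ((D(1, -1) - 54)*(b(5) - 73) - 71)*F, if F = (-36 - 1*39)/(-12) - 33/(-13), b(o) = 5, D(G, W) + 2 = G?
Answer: 1676733/52 ≈ 32245.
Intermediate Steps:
D(G, W) = -2 + G
F = 457/52 (F = (-36 - 39)*(-1/12) - 33*(-1/13) = -75*(-1/12) + 33/13 = 25/4 + 33/13 = 457/52 ≈ 8.7885)
((D(1, -1) - 54)*(b(5) - 73) - 71)*F = (((-2 + 1) - 54)*(5 - 73) - 71)*(457/52) = ((-1 - 54)*(-68) - 71)*(457/52) = (-55*(-68) - 71)*(457/52) = (3740 - 71)*(457/52) = 3669*(457/52) = 1676733/52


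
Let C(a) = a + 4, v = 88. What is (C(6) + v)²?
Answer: 9604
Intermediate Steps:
C(a) = 4 + a
(C(6) + v)² = ((4 + 6) + 88)² = (10 + 88)² = 98² = 9604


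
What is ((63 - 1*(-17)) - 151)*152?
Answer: -10792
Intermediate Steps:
((63 - 1*(-17)) - 151)*152 = ((63 + 17) - 151)*152 = (80 - 151)*152 = -71*152 = -10792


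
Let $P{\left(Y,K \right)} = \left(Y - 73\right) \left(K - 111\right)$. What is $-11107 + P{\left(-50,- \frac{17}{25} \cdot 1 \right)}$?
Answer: $\frac{65741}{25} \approx 2629.6$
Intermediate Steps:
$P{\left(Y,K \right)} = \left(-111 + K\right) \left(-73 + Y\right)$ ($P{\left(Y,K \right)} = \left(-73 + Y\right) \left(-111 + K\right) = \left(-111 + K\right) \left(-73 + Y\right)$)
$-11107 + P{\left(-50,- \frac{17}{25} \cdot 1 \right)} = -11107 + \left(8103 - -5550 - 73 - \frac{17}{25} \cdot 1 + - \frac{17}{25} \cdot 1 \left(-50\right)\right) = -11107 + \left(8103 + 5550 - 73 \left(-17\right) \frac{1}{25} \cdot 1 + \left(-17\right) \frac{1}{25} \cdot 1 \left(-50\right)\right) = -11107 + \left(8103 + 5550 - 73 \left(\left(- \frac{17}{25}\right) 1\right) + \left(- \frac{17}{25}\right) 1 \left(-50\right)\right) = -11107 + \left(8103 + 5550 - - \frac{1241}{25} - -34\right) = -11107 + \left(8103 + 5550 + \frac{1241}{25} + 34\right) = -11107 + \frac{343416}{25} = \frac{65741}{25}$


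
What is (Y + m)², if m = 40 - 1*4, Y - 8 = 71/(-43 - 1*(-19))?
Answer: 970225/576 ≈ 1684.4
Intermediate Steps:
Y = 121/24 (Y = 8 + 71/(-43 - 1*(-19)) = 8 + 71/(-43 + 19) = 8 + 71/(-24) = 8 + 71*(-1/24) = 8 - 71/24 = 121/24 ≈ 5.0417)
m = 36 (m = 40 - 4 = 36)
(Y + m)² = (121/24 + 36)² = (985/24)² = 970225/576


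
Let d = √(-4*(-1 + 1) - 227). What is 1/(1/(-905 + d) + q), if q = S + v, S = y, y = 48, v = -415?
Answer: -300666389/110344896899 + I*√227/110344896899 ≈ -0.0027248 + 1.3654e-10*I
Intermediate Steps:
S = 48
d = I*√227 (d = √(-4*0 - 227) = √(0 - 227) = √(-227) = I*√227 ≈ 15.067*I)
q = -367 (q = 48 - 415 = -367)
1/(1/(-905 + d) + q) = 1/(1/(-905 + I*√227) - 367) = 1/(-367 + 1/(-905 + I*√227))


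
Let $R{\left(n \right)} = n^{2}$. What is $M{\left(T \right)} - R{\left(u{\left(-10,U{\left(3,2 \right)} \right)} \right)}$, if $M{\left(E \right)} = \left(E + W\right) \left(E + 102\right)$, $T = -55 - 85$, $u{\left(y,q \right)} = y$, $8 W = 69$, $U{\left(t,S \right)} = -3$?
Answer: $\frac{19569}{4} \approx 4892.3$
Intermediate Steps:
$W = \frac{69}{8}$ ($W = \frac{1}{8} \cdot 69 = \frac{69}{8} \approx 8.625$)
$T = -140$ ($T = -55 - 85 = -140$)
$M{\left(E \right)} = \left(102 + E\right) \left(\frac{69}{8} + E\right)$ ($M{\left(E \right)} = \left(E + \frac{69}{8}\right) \left(E + 102\right) = \left(\frac{69}{8} + E\right) \left(102 + E\right) = \left(102 + E\right) \left(\frac{69}{8} + E\right)$)
$M{\left(T \right)} - R{\left(u{\left(-10,U{\left(3,2 \right)} \right)} \right)} = \left(\frac{3519}{4} + \left(-140\right)^{2} + \frac{885}{8} \left(-140\right)\right) - \left(-10\right)^{2} = \left(\frac{3519}{4} + 19600 - \frac{30975}{2}\right) - 100 = \frac{19969}{4} - 100 = \frac{19569}{4}$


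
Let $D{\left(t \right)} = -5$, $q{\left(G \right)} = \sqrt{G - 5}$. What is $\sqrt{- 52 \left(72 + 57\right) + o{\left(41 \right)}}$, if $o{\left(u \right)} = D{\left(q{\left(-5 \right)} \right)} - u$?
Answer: $i \sqrt{6754} \approx 82.183 i$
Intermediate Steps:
$q{\left(G \right)} = \sqrt{-5 + G}$
$o{\left(u \right)} = -5 - u$
$\sqrt{- 52 \left(72 + 57\right) + o{\left(41 \right)}} = \sqrt{- 52 \left(72 + 57\right) - 46} = \sqrt{\left(-52\right) 129 - 46} = \sqrt{-6708 - 46} = \sqrt{-6754} = i \sqrt{6754}$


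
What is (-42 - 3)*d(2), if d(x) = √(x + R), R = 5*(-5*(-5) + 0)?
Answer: -45*√127 ≈ -507.12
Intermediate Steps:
R = 125 (R = 5*(25 + 0) = 5*25 = 125)
d(x) = √(125 + x) (d(x) = √(x + 125) = √(125 + x))
(-42 - 3)*d(2) = (-42 - 3)*√(125 + 2) = -45*√127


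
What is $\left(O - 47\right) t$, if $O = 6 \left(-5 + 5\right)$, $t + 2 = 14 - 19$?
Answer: $329$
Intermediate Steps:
$t = -7$ ($t = -2 + \left(14 - 19\right) = -2 - 5 = -7$)
$O = 0$ ($O = 6 \cdot 0 = 0$)
$\left(O - 47\right) t = \left(0 - 47\right) \left(-7\right) = \left(-47\right) \left(-7\right) = 329$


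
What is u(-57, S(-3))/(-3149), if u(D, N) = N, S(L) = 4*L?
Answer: 12/3149 ≈ 0.0038107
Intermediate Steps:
u(-57, S(-3))/(-3149) = (4*(-3))/(-3149) = -12*(-1/3149) = 12/3149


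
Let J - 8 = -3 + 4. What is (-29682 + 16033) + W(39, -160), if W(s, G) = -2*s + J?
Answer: -13718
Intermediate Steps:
J = 9 (J = 8 + (-3 + 4) = 8 + 1 = 9)
W(s, G) = 9 - 2*s (W(s, G) = -2*s + 9 = 9 - 2*s)
(-29682 + 16033) + W(39, -160) = (-29682 + 16033) + (9 - 2*39) = -13649 + (9 - 78) = -13649 - 69 = -13718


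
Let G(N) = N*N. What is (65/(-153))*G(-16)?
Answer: -16640/153 ≈ -108.76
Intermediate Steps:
G(N) = N²
(65/(-153))*G(-16) = (65/(-153))*(-16)² = (65*(-1/153))*256 = -65/153*256 = -16640/153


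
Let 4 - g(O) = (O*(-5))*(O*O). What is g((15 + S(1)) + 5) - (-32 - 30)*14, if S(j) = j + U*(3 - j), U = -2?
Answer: 25437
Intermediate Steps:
S(j) = -6 + 3*j (S(j) = j - 2*(3 - j) = j + (-6 + 2*j) = -6 + 3*j)
g(O) = 4 + 5*O³ (g(O) = 4 - O*(-5)*O*O = 4 - (-5*O)*O² = 4 - (-5)*O³ = 4 + 5*O³)
g((15 + S(1)) + 5) - (-32 - 30)*14 = (4 + 5*((15 + (-6 + 3*1)) + 5)³) - (-32 - 30)*14 = (4 + 5*((15 + (-6 + 3)) + 5)³) - (-62)*14 = (4 + 5*((15 - 3) + 5)³) - 1*(-868) = (4 + 5*(12 + 5)³) + 868 = (4 + 5*17³) + 868 = (4 + 5*4913) + 868 = (4 + 24565) + 868 = 24569 + 868 = 25437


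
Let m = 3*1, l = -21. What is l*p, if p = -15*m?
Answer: 945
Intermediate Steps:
m = 3
p = -45 (p = -15*3 = -45)
l*p = -21*(-45) = 945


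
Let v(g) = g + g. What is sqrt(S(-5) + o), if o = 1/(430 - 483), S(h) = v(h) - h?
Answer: I*sqrt(14098)/53 ≈ 2.2403*I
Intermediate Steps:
v(g) = 2*g
S(h) = h (S(h) = 2*h - h = h)
o = -1/53 (o = 1/(-53) = -1/53 ≈ -0.018868)
sqrt(S(-5) + o) = sqrt(-5 - 1/53) = sqrt(-266/53) = I*sqrt(14098)/53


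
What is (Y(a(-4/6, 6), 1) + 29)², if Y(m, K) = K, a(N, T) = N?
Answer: 900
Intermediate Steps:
(Y(a(-4/6, 6), 1) + 29)² = (1 + 29)² = 30² = 900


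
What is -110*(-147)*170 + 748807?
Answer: 3497707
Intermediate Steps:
-110*(-147)*170 + 748807 = 16170*170 + 748807 = 2748900 + 748807 = 3497707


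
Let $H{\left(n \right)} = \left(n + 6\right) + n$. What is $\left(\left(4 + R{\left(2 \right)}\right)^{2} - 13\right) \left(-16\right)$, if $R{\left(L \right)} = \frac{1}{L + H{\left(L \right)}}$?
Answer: $- \frac{529}{9} \approx -58.778$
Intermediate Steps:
$H{\left(n \right)} = 6 + 2 n$ ($H{\left(n \right)} = \left(6 + n\right) + n = 6 + 2 n$)
$R{\left(L \right)} = \frac{1}{6 + 3 L}$ ($R{\left(L \right)} = \frac{1}{L + \left(6 + 2 L\right)} = \frac{1}{6 + 3 L}$)
$\left(\left(4 + R{\left(2 \right)}\right)^{2} - 13\right) \left(-16\right) = \left(\left(4 + \frac{1}{3 \left(2 + 2\right)}\right)^{2} - 13\right) \left(-16\right) = \left(\left(4 + \frac{1}{3 \cdot 4}\right)^{2} - 13\right) \left(-16\right) = \left(\left(4 + \frac{1}{3} \cdot \frac{1}{4}\right)^{2} - 13\right) \left(-16\right) = \left(\left(4 + \frac{1}{12}\right)^{2} - 13\right) \left(-16\right) = \left(\left(\frac{49}{12}\right)^{2} - 13\right) \left(-16\right) = \left(\frac{2401}{144} - 13\right) \left(-16\right) = \frac{529}{144} \left(-16\right) = - \frac{529}{9}$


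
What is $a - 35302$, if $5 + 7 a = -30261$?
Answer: $- \frac{277380}{7} \approx -39626.0$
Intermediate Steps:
$a = - \frac{30266}{7}$ ($a = - \frac{5}{7} + \frac{1}{7} \left(-30261\right) = - \frac{5}{7} - 4323 = - \frac{30266}{7} \approx -4323.7$)
$a - 35302 = - \frac{30266}{7} - 35302 = - \frac{277380}{7}$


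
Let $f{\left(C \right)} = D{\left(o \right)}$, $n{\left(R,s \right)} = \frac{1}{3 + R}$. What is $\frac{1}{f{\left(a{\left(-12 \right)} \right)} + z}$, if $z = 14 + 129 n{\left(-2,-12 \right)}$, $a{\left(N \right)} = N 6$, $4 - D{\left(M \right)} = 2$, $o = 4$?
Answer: $\frac{1}{145} \approx 0.0068966$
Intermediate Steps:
$D{\left(M \right)} = 2$ ($D{\left(M \right)} = 4 - 2 = 2$)
$a{\left(N \right)} = 6 N$
$f{\left(C \right)} = 2$
$z = 143$ ($z = 14 + \frac{129}{3 - 2} = 14 + \frac{129}{1} = 14 + 129 \cdot 1 = 14 + 129 = 143$)
$\frac{1}{f{\left(a{\left(-12 \right)} \right)} + z} = \frac{1}{2 + 143} = \frac{1}{145}$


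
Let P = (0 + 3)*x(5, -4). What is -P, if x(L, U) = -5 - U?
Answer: 3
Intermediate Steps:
P = -3 (P = (0 + 3)*(-5 - 1*(-4)) = 3*(-5 + 4) = 3*(-1) = -3)
-P = -1*(-3) = 3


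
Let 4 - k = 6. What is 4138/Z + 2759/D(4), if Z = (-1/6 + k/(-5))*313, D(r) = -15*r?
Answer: 1403431/131460 ≈ 10.676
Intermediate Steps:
k = -2 (k = 4 - 1*6 = 4 - 6 = -2)
Z = 2191/30 (Z = (-1/6 - 2/(-5))*313 = (-1*⅙ - 2*(-⅕))*313 = (-⅙ + ⅖)*313 = (7/30)*313 = 2191/30 ≈ 73.033)
4138/Z + 2759/D(4) = 4138/(2191/30) + 2759/((-15*4)) = 4138*(30/2191) + 2759/(-60) = 124140/2191 + 2759*(-1/60) = 124140/2191 - 2759/60 = 1403431/131460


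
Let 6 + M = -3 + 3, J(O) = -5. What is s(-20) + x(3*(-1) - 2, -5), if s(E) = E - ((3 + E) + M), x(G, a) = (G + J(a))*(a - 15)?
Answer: 203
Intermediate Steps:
x(G, a) = (-15 + a)*(-5 + G) (x(G, a) = (G - 5)*(a - 15) = (-5 + G)*(-15 + a) = (-15 + a)*(-5 + G))
M = -6 (M = -6 + (-3 + 3) = -6 + 0 = -6)
s(E) = 3 (s(E) = E - ((3 + E) - 6) = E - (-3 + E) = E + (3 - E) = 3)
s(-20) + x(3*(-1) - 2, -5) = 3 + (75 - 15*(3*(-1) - 2) - 5*(-5) + (3*(-1) - 2)*(-5)) = 3 + (75 - 15*(-3 - 2) + 25 + (-3 - 2)*(-5)) = 3 + (75 - 15*(-5) + 25 - 5*(-5)) = 3 + (75 + 75 + 25 + 25) = 3 + 200 = 203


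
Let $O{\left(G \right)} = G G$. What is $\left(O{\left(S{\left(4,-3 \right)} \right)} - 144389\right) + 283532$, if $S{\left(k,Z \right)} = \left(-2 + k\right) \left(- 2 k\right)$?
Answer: $139399$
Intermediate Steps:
$S{\left(k,Z \right)} = - 2 k \left(-2 + k\right)$
$O{\left(G \right)} = G^{2}$
$\left(O{\left(S{\left(4,-3 \right)} \right)} - 144389\right) + 283532 = \left(\left(2 \cdot 4 \left(2 - 4\right)\right)^{2} - 144389\right) + 283532 = \left(\left(2 \cdot 4 \left(-2\right)\right)^{2} - 144389\right) + 283532 = \left(\left(-16\right)^{2} - 144389\right) + 283532 = \left(256 - 144389\right) + 283532 = -144133 + 283532 = 139399$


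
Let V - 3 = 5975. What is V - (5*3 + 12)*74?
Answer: 3980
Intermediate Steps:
V = 5978 (V = 3 + 5975 = 5978)
V - (5*3 + 12)*74 = 5978 - (5*3 + 12)*74 = 5978 - (15 + 12)*74 = 5978 - 27*74 = 5978 - 1*1998 = 5978 - 1998 = 3980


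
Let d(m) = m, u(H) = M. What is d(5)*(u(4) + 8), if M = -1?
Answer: 35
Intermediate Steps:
u(H) = -1
d(5)*(u(4) + 8) = 5*(-1 + 8) = 5*7 = 35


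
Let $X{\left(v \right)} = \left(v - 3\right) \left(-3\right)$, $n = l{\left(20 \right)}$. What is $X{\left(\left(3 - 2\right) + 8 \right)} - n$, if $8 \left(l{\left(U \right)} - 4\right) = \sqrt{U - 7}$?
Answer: $-22 - \frac{\sqrt{13}}{8} \approx -22.451$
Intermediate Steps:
$l{\left(U \right)} = 4 + \frac{\sqrt{-7 + U}}{8}$ ($l{\left(U \right)} = 4 + \frac{\sqrt{U - 7}}{8} = 4 + \frac{\sqrt{-7 + U}}{8}$)
$n = 4 + \frac{\sqrt{13}}{8}$ ($n = 4 + \frac{\sqrt{-7 + 20}}{8} = 4 + \frac{\sqrt{13}}{8} \approx 4.4507$)
$X{\left(v \right)} = 9 - 3 v$ ($X{\left(v \right)} = \left(-3 + v\right) \left(-3\right) = 9 - 3 v$)
$X{\left(\left(3 - 2\right) + 8 \right)} - n = \left(9 - 3 \left(\left(3 - 2\right) + 8\right)\right) - \left(4 + \frac{\sqrt{13}}{8}\right) = \left(9 - 3 \left(1 + 8\right)\right) - \left(4 + \frac{\sqrt{13}}{8}\right) = \left(9 - 27\right) - \left(4 + \frac{\sqrt{13}}{8}\right) = -18 - \left(4 + \frac{\sqrt{13}}{8}\right) = -22 - \frac{\sqrt{13}}{8}$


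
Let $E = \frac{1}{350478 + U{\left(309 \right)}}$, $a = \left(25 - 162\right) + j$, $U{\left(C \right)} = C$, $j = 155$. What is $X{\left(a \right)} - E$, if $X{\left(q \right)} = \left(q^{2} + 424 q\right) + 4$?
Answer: $\frac{2792264519}{350787} \approx 7960.0$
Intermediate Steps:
$a = 18$ ($a = \left(25 - 162\right) + 155 = -137 + 155 = 18$)
$E = \frac{1}{350787}$ ($E = \frac{1}{350478 + 309} = \frac{1}{350787} \approx 2.8507 \cdot 10^{-6}$)
$X{\left(q \right)} = 4 + q^{2} + 424 q$
$X{\left(a \right)} - E = \left(4 + 18^{2} + 424 \cdot 18\right) - \frac{1}{350787} = \left(4 + 324 + 7632\right) - \frac{1}{350787} = 7960 - \frac{1}{350787} = \frac{2792264519}{350787}$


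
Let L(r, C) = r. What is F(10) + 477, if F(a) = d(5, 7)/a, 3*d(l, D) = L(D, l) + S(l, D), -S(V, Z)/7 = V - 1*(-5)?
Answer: 4749/10 ≈ 474.90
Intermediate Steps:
S(V, Z) = -35 - 7*V (S(V, Z) = -7*(V - 1*(-5)) = -7*(V + 5) = -7*(5 + V) = -35 - 7*V)
d(l, D) = -35/3 - 7*l/3 + D/3 (d(l, D) = (D + (-35 - 7*l))/3 = (-35 + D - 7*l)/3 = -35/3 - 7*l/3 + D/3)
F(a) = -21/a (F(a) = (-35/3 - 7/3*5 + (⅓)*7)/a = (-35/3 - 35/3 + 7/3)/a = -21/a)
F(10) + 477 = -21/10 + 477 = 4749/10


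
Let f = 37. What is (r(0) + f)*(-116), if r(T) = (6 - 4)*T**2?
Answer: -4292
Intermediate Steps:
r(T) = 2*T**2
(r(0) + f)*(-116) = (2*0**2 + 37)*(-116) = (2*0 + 37)*(-116) = (0 + 37)*(-116) = 37*(-116) = -4292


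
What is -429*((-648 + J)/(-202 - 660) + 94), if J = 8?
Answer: -17517786/431 ≈ -40645.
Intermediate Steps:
-429*((-648 + J)/(-202 - 660) + 94) = -429*((-648 + 8)/(-202 - 660) + 94) = -429*(-640/(-862) + 94) = -429*(-640*(-1/862) + 94) = -429*(320/431 + 94) = -429*40834/431 = -17517786/431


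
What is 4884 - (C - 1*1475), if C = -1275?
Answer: 7634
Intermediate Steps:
4884 - (C - 1*1475) = 4884 - (-1275 - 1*1475) = 4884 - (-1275 - 1475) = 4884 - 1*(-2750) = 4884 + 2750 = 7634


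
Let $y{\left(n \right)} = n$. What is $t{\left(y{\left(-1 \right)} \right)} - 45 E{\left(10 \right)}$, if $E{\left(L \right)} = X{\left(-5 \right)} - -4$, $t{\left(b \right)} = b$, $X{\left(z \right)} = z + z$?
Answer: $269$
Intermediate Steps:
$X{\left(z \right)} = 2 z$
$E{\left(L \right)} = -6$ ($E{\left(L \right)} = 2 \left(-5\right) - -4 = -10 + 4 = -6$)
$t{\left(y{\left(-1 \right)} \right)} - 45 E{\left(10 \right)} = -1 - -270 = -1 + 270 = 269$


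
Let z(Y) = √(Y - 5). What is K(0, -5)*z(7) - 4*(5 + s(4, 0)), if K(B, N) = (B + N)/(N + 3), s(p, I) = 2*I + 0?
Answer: -20 + 5*√2/2 ≈ -16.464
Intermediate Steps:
z(Y) = √(-5 + Y)
s(p, I) = 2*I
K(B, N) = (B + N)/(3 + N)
K(0, -5)*z(7) - 4*(5 + s(4, 0)) = ((0 - 5)/(3 - 5))*√(-5 + 7) - 4*(5 + 2*0) = (-5/(-2))*√2 - 4*(5 + 0) = (-½*(-5))*√2 - 4*5 = 5*√2/2 - 20 = -20 + 5*√2/2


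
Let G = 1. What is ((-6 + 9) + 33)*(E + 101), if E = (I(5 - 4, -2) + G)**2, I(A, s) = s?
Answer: 3672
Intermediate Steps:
E = 1 (E = (-2 + 1)**2 = (-1)**2 = 1)
((-6 + 9) + 33)*(E + 101) = ((-6 + 9) + 33)*(1 + 101) = (3 + 33)*102 = 36*102 = 3672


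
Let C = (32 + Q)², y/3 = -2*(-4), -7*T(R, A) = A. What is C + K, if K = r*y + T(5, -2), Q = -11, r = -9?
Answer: 1577/7 ≈ 225.29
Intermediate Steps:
T(R, A) = -A/7
y = 24 (y = 3*(-2*(-4)) = 3*8 = 24)
C = 441 (C = (32 - 11)² = 21² = 441)
K = -1510/7 (K = -9*24 - ⅐*(-2) = -216 + 2/7 = -1510/7 ≈ -215.71)
C + K = 441 - 1510/7 = 1577/7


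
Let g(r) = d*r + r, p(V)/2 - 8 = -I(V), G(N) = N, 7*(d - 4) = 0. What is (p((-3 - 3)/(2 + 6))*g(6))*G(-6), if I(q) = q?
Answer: -3150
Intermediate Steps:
d = 4 (d = 4 + (⅐)*0 = 4 + 0 = 4)
p(V) = 16 - 2*V (p(V) = 16 + 2*(-V) = 16 - 2*V)
g(r) = 5*r (g(r) = 4*r + r = 5*r)
(p((-3 - 3)/(2 + 6))*g(6))*G(-6) = ((16 - 2*(-3 - 3)/(2 + 6))*(5*6))*(-6) = ((16 - (-12)/8)*30)*(-6) = ((16 - 2*(-¾))*30)*(-6) = ((16 + 3/2)*30)*(-6) = ((35/2)*30)*(-6) = 525*(-6) = -3150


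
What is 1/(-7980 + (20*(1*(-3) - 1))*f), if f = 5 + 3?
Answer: -1/8620 ≈ -0.00011601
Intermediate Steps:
f = 8
1/(-7980 + (20*(1*(-3) - 1))*f) = 1/(-7980 + (20*(1*(-3) - 1))*8) = 1/(-7980 + (20*(-3 - 1))*8) = 1/(-7980 + (20*(-4))*8) = 1/(-7980 - 80*8) = 1/(-7980 - 640) = 1/(-8620) = -1/8620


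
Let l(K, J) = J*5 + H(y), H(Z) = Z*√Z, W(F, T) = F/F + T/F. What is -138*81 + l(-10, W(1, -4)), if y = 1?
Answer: -11192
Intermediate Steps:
W(F, T) = 1 + T/F
H(Z) = Z^(3/2)
l(K, J) = 1 + 5*J (l(K, J) = J*5 + 1^(3/2) = 5*J + 1 = 1 + 5*J)
-138*81 + l(-10, W(1, -4)) = -138*81 + (1 + 5*((1 - 4)/1)) = -11178 + (1 + 5*(1*(-3))) = -11178 + (1 + 5*(-3)) = -11178 + (1 - 15) = -11178 - 14 = -11192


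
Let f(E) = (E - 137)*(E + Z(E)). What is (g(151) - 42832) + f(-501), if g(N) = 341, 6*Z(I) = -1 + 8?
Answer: 829208/3 ≈ 2.7640e+5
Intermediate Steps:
Z(I) = 7/6 (Z(I) = (-1 + 8)/6 = (⅙)*7 = 7/6)
f(E) = (-137 + E)*(7/6 + E) (f(E) = (E - 137)*(E + 7/6) = (-137 + E)*(7/6 + E))
(g(151) - 42832) + f(-501) = (341 - 42832) + (-959/6 + (-501)² - 815/6*(-501)) = -42491 + (-959/6 + 251001 + 136105/2) = -42491 + 956681/3 = 829208/3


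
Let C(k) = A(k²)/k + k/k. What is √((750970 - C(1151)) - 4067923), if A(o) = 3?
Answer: I*√4394303979607/1151 ≈ 1821.3*I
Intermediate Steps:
C(k) = 1 + 3/k (C(k) = 3/k + k/k = 3/k + 1 = 1 + 3/k)
√((750970 - C(1151)) - 4067923) = √((750970 - (3 + 1151)/1151) - 4067923) = √((750970 - 1154/1151) - 4067923) = √(864365316/1151 - 4067923) = √(-3817814057/1151) = I*√4394303979607/1151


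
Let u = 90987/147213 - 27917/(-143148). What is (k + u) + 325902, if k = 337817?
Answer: 1554081249335017/2341471836 ≈ 6.6372e+5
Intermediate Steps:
u = 1903816933/2341471836 (u = 90987*(1/147213) - 27917*(-1/143148) = 30329/49071 + 27917/143148 = 1903816933/2341471836 ≈ 0.81309)
(k + u) + 325902 = (337817 + 1903816933/2341471836) + 325902 = 790990895038945/2341471836 + 325902 = 1554081249335017/2341471836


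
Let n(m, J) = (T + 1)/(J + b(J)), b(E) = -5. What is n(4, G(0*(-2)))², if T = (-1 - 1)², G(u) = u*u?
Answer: 1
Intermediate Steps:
G(u) = u²
T = 4 (T = (-2)² = 4)
n(m, J) = 5/(-5 + J) (n(m, J) = (4 + 1)/(J - 5) = 5/(-5 + J))
n(4, G(0*(-2)))² = (5/(-5 + (0*(-2))²))² = (5/(-5 + 0²))² = (5/(-5 + 0))² = (5/(-5))² = (5*(-⅕))² = (-1)² = 1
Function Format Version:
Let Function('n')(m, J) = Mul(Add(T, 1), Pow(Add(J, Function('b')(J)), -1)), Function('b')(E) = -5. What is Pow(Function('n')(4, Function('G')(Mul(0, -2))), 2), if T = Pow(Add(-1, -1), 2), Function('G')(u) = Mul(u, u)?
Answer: 1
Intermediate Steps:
Function('G')(u) = Pow(u, 2)
T = 4 (T = Pow(-2, 2) = 4)
Function('n')(m, J) = Mul(5, Pow(Add(-5, J), -1)) (Function('n')(m, J) = Mul(Add(4, 1), Pow(Add(J, -5), -1)) = Mul(5, Pow(Add(-5, J), -1)))
Pow(Function('n')(4, Function('G')(Mul(0, -2))), 2) = Pow(Mul(5, Pow(Add(-5, Pow(Mul(0, -2), 2)), -1)), 2) = Pow(Mul(5, Pow(Add(-5, Pow(0, 2)), -1)), 2) = Pow(Mul(5, Pow(Add(-5, 0), -1)), 2) = Pow(Mul(5, Pow(-5, -1)), 2) = Pow(Mul(5, Rational(-1, 5)), 2) = Pow(-1, 2) = 1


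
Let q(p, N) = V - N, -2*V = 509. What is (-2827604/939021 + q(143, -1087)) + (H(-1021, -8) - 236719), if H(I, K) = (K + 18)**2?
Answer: -442822605241/1878042 ≈ -2.3579e+5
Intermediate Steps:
V = -509/2 (V = -1/2*509 = -509/2 ≈ -254.50)
q(p, N) = -509/2 - N
H(I, K) = (18 + K)**2
(-2827604/939021 + q(143, -1087)) + (H(-1021, -8) - 236719) = (-2827604/939021 + (-509/2 - 1*(-1087))) + ((18 - 8)**2 - 236719) = (-2827604*1/939021 + (-509/2 + 1087)) + (10**2 - 236719) = (-2827604/939021 + 1665/2) + (100 - 236719) = 1557814757/1878042 - 236619 = -442822605241/1878042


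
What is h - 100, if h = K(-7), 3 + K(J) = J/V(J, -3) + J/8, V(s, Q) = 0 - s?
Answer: -839/8 ≈ -104.88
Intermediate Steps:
V(s, Q) = -s
K(J) = -4 + J/8 (K(J) = -3 + (J/((-J)) + J/8) = -3 + (J*(-1/J) + J*(⅛)) = -3 + (-1 + J/8) = -4 + J/8)
h = -39/8 (h = -4 + (⅛)*(-7) = -4 - 7/8 = -39/8 ≈ -4.8750)
h - 100 = -39/8 - 100 = -839/8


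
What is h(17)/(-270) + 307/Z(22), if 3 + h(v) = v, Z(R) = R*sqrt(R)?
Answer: -7/135 + 307*sqrt(22)/484 ≈ 2.9233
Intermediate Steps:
Z(R) = R**(3/2)
h(v) = -3 + v
h(17)/(-270) + 307/Z(22) = (-3 + 17)/(-270) + 307/(22**(3/2)) = 14*(-1/270) + 307/((22*sqrt(22))) = -7/135 + 307*(sqrt(22)/484) = -7/135 + 307*sqrt(22)/484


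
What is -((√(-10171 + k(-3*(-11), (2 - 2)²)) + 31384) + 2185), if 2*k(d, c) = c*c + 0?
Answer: -33569 - I*√10171 ≈ -33569.0 - 100.85*I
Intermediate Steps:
k(d, c) = c²/2 (k(d, c) = (c*c + 0)/2 = (c² + 0)/2 = c²/2)
-((√(-10171 + k(-3*(-11), (2 - 2)²)) + 31384) + 2185) = -((√(-10171 + ((2 - 2)²)²/2) + 31384) + 2185) = -((√(-10171 + (0²)²/2) + 31384) + 2185) = -((√(-10171 + (½)*0²) + 31384) + 2185) = -((√(-10171 + (½)*0) + 31384) + 2185) = -((√(-10171 + 0) + 31384) + 2185) = -((√(-10171) + 31384) + 2185) = -((I*√10171 + 31384) + 2185) = -((31384 + I*√10171) + 2185) = -(33569 + I*√10171) = -33569 - I*√10171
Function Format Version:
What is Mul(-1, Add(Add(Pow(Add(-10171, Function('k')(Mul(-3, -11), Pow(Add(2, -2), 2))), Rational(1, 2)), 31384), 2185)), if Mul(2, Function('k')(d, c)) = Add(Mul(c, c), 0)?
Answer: Add(-33569, Mul(-1, I, Pow(10171, Rational(1, 2)))) ≈ Add(-33569., Mul(-100.85, I))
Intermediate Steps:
Function('k')(d, c) = Mul(Rational(1, 2), Pow(c, 2)) (Function('k')(d, c) = Mul(Rational(1, 2), Add(Mul(c, c), 0)) = Mul(Rational(1, 2), Add(Pow(c, 2), 0)) = Mul(Rational(1, 2), Pow(c, 2)))
Mul(-1, Add(Add(Pow(Add(-10171, Function('k')(Mul(-3, -11), Pow(Add(2, -2), 2))), Rational(1, 2)), 31384), 2185)) = Mul(-1, Add(Add(Pow(Add(-10171, Mul(Rational(1, 2), Pow(Pow(Add(2, -2), 2), 2))), Rational(1, 2)), 31384), 2185)) = Mul(-1, Add(Add(Pow(Add(-10171, Mul(Rational(1, 2), Pow(Pow(0, 2), 2))), Rational(1, 2)), 31384), 2185)) = Mul(-1, Add(Add(Pow(Add(-10171, Mul(Rational(1, 2), Pow(0, 2))), Rational(1, 2)), 31384), 2185)) = Mul(-1, Add(Add(Pow(Add(-10171, Mul(Rational(1, 2), 0)), Rational(1, 2)), 31384), 2185)) = Mul(-1, Add(Add(Pow(Add(-10171, 0), Rational(1, 2)), 31384), 2185)) = Mul(-1, Add(Add(Pow(-10171, Rational(1, 2)), 31384), 2185)) = Mul(-1, Add(Add(Mul(I, Pow(10171, Rational(1, 2))), 31384), 2185)) = Mul(-1, Add(Add(31384, Mul(I, Pow(10171, Rational(1, 2)))), 2185)) = Mul(-1, Add(33569, Mul(I, Pow(10171, Rational(1, 2))))) = Add(-33569, Mul(-1, I, Pow(10171, Rational(1, 2))))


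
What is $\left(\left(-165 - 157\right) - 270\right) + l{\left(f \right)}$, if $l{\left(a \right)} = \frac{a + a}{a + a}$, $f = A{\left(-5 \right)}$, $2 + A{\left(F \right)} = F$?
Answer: $-591$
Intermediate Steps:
$A{\left(F \right)} = -2 + F$
$f = -7$ ($f = -2 - 5 = -7$)
$l{\left(a \right)} = 1$ ($l{\left(a \right)} = \frac{2 a}{2 a} = 2 a \frac{1}{2 a} = 1$)
$\left(\left(-165 - 157\right) - 270\right) + l{\left(f \right)} = \left(\left(-165 - 157\right) - 270\right) + 1 = \left(-322 - 270\right) + 1 = -592 + 1 = -591$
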